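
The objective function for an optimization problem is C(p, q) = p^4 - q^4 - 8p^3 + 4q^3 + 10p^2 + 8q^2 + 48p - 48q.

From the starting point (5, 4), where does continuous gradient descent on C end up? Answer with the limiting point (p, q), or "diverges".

C is separable, so gradient descent decouples: p follows -∂C/∂p, q follows -∂C/∂q.
∂C/∂p = 4(p - 4)(p - 3)(p + 1); at p=5 this is 48, so p decreases.
∂C/∂q = -4(q - 3)(q - 2)(q + 2); at q=4 this is -48, so q increases.
The q-coordinate has no critical point in that direction and runs off to infinity.

diverges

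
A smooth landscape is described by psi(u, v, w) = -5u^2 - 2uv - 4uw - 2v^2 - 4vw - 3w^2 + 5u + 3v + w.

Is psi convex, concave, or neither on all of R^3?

concave

psi is quadratic, so its Hessian is the constant matrix H = [[-10, -2, -4], [-2, -4, -4], [-4, -4, -6]].
Leading principal minors: -10, 36, -56.
Signs alternate −, +, − ⇒ H ≺ 0 ⇒ concave.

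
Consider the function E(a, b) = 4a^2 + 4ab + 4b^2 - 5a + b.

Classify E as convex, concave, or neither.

convex

E is quadratic, so its Hessian is the constant matrix H = [[8, 4], [4, 8]].
det(H) = 48, tr(H) = 16.
det(H) > 0 and tr(H) > 0, so H is positive definite everywhere: convex.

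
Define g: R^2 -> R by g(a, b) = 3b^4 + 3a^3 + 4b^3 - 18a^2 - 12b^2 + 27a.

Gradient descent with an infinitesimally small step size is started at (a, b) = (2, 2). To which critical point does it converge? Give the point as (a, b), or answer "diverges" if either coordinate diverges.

g is separable, so gradient descent decouples: a follows -∂g/∂a, b follows -∂g/∂b.
∂g/∂a = 9(a - 3)(a - 1); at a=2 this is -9, so a increases.
∂g/∂b = 12b(b - 1)(b + 2); at b=2 this is 96, so b decreases.
a converges to its nearest critical value 3 (a local min of the a-part); b converges to 1. The iterate converges to (3, 1).

(3, 1)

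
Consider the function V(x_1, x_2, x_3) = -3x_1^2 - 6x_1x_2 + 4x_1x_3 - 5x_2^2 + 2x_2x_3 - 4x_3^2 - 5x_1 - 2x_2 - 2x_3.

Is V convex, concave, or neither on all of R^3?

concave

V is quadratic, so its Hessian is the constant matrix H = [[-6, -6, 4], [-6, -10, 2], [4, 2, -8]].
Leading principal minors: -6, 24, -104.
Signs alternate −, +, − ⇒ H ≺ 0 ⇒ concave.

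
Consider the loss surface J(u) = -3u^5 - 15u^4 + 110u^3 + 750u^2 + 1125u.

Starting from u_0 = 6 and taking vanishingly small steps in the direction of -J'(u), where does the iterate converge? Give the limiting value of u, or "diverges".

diverges

J'(u) = -15(u - 5)(u + 1)(u + 3)(u + 5), so J'(6) = -10395.
Gradient descent moves in the -J' direction, i.e. u is increasing.
There is no critical point above u=6, and J' keeps the same sign, so the iterate runs off to +∞.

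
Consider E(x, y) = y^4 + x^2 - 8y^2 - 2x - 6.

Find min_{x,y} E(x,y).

E(x,y) separates as P(x) + Q(y) − 6, so its minimum is min P + min Q − 6.
P'(x) = 2x - 2 vanishes at x ∈ {1}; Q'(y) = 4y(y - 2)(y + 2) vanishes at y ∈ {-2, 0, 2}.
Local minima of P (where P''>0): P(1)=-1. Local minima of Q: Q(-2)=-16, Q(2)=-16.
So the global minimum of E is P(1) + Q(-2) − 6 = -1 − 16 − 6 = -23, attained at (1, -2).

-23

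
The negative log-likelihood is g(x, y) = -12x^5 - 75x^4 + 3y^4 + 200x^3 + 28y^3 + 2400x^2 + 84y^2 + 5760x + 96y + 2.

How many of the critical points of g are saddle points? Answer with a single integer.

g separates as a function of x plus a function of y, so ∇g=0 decouples.
∂g/∂x = -60(x - 4)(x + 2)(x + 3)(x + 4) = 0 at x ∈ {-4, -3, -2, 4}; ∂g/∂y = 12(y + 1)(y + 2)(y + 4) = 0 at y ∈ {-4, -2, -1}.
The Hessian is diagonal: diag(g_xx, g_yy). Second derivatives: g_xx(-4)=960, g_xx(-3)=-420, g_xx(-2)=720, g_xx(4)=-20160; g_yy(-4)=72, g_yy(-2)=-24, g_yy(-1)=36.
Saddle points occur where the two diagonal entries have opposite signs: (-4, -2), (-3, -4), (-3, -1), (-2, -2), (4, -4), (4, -1). Count: 6.

6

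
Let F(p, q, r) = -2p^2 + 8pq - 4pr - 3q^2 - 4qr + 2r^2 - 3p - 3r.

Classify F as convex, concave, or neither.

F is quadratic, so its Hessian is the constant matrix H = [[-4, 8, -4], [8, -6, -4], [-4, -4, 4]].
Leading principal minors: -4, -40, 256.
Neither pattern holds ⇒ H is indefinite ⇒ neither convex nor concave.

neither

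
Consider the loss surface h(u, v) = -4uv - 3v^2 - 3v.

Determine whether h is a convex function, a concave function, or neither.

neither

h is quadratic, so its Hessian is the constant matrix H = [[0, -4], [-4, -6]].
det(H) = -16, tr(H) = -6.
det(H) < 0, so H is indefinite: neither convex nor concave.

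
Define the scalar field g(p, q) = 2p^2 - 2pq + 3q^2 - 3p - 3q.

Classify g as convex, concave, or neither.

g is quadratic, so its Hessian is the constant matrix H = [[4, -2], [-2, 6]].
det(H) = 20, tr(H) = 10.
det(H) > 0 and tr(H) > 0, so H is positive definite everywhere: convex.

convex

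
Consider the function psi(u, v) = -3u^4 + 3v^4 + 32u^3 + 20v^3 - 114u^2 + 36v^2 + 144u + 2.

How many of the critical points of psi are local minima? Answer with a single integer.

2

psi separates as a function of u plus a function of v, so ∇psi=0 decouples.
∂psi/∂u = -12(u - 4)(u - 3)(u - 1) = 0 at u ∈ {1, 3, 4}; ∂psi/∂v = 12v(v + 2)(v + 3) = 0 at v ∈ {-3, -2, 0}.
The Hessian is diagonal: diag(psi_uu, psi_vv). Second derivatives: psi_uu(1)=-72, psi_uu(3)=24, psi_uu(4)=-36; psi_vv(-3)=36, psi_vv(-2)=-24, psi_vv(0)=72.
Local minima occur where both diagonal entries positive: (3, -3), (3, 0). Count: 2.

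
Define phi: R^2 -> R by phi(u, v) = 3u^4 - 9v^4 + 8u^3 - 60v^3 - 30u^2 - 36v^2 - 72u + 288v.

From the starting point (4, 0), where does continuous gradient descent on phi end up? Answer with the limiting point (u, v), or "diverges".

phi is separable, so gradient descent decouples: u follows -∂phi/∂u, v follows -∂phi/∂v.
∂phi/∂u = 12(u - 2)(u + 1)(u + 3); at u=4 this is 840, so u decreases.
∂phi/∂v = -36(v - 1)(v + 2)(v + 4); at v=0 this is 288, so v decreases.
u converges to its nearest critical value 2 (a local min of the u-part); v converges to -2. The iterate converges to (2, -2).

(2, -2)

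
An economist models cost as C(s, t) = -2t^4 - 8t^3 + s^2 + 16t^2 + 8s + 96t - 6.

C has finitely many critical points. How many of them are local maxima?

C separates as a function of s plus a function of t, so ∇C=0 decouples.
∂C/∂s = 2(s + 4) = 0 at s ∈ {-4}; ∂C/∂t = -8(t - 2)(t + 2)(t + 3) = 0 at t ∈ {-3, -2, 2}.
The Hessian is diagonal: diag(C_ss, C_tt). Second derivatives: C_ss(-4)=2; C_tt(-3)=-40, C_tt(-2)=32, C_tt(2)=-160.
Local maxima occur where both diagonal entries negative: none. Count: 0.

0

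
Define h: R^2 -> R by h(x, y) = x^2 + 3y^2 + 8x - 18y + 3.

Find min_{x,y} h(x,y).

-40

h(x,y) separates as P(x) + Q(y) + 3, so its minimum is min P + min Q + 3.
P'(x) = 2x + 8 vanishes at x ∈ {-4}; Q'(y) = 6y - 18 vanishes at y ∈ {3}.
Local minima of P (where P''>0): P(-4)=-16. Local minima of Q: Q(3)=-27.
So the global minimum of h is P(-4) + Q(3) + 3 = -16 − 27 + 3 = -40, attained at (-4, 3).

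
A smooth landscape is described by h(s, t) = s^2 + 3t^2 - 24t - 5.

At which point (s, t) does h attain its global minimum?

h(s,t) separates as P(s) + Q(t) − 5, so its minimum is min P + min Q − 5.
P'(s) = 2s vanishes at s ∈ {0}; Q'(t) = 6(t - 4) vanishes at t ∈ {4}.
Local minima of P (where P''>0): P(0)=0. Local minima of Q: Q(4)=-48.
So the global minimum of h is P(0) + Q(4) − 5 = 0 − 48 − 5 = -53, attained at (0, 4).

(0, 4)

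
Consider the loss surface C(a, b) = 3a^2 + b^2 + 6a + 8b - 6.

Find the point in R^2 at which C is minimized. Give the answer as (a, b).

(-1, -4)

C(a,b) separates as P(a) + Q(b) − 6, so its minimum is min P + min Q − 6.
P'(a) = 6a + 6 vanishes at a ∈ {-1}; Q'(b) = 2b + 8 vanishes at b ∈ {-4}.
Local minima of P (where P''>0): P(-1)=-3. Local minima of Q: Q(-4)=-16.
So the global minimum of C is P(-1) + Q(-4) − 6 = -3 − 16 − 6 = -25, attained at (-1, -4).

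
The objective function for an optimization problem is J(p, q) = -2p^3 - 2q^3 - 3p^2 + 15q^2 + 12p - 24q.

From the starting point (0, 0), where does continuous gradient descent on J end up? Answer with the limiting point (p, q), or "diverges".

(-2, 1)

J is separable, so gradient descent decouples: p follows -∂J/∂p, q follows -∂J/∂q.
∂J/∂p = -6(p - 1)(p + 2); at p=0 this is 12, so p decreases.
∂J/∂q = -6(q - 4)(q - 1); at q=0 this is -24, so q increases.
p converges to its nearest critical value -2 (a local min of the p-part); q converges to 1. The iterate converges to (-2, 1).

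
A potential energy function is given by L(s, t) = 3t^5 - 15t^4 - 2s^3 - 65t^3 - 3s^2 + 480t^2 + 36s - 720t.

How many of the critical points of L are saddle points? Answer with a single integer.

L separates as a function of s plus a function of t, so ∇L=0 decouples.
∂L/∂s = -6(s - 2)(s + 3) = 0 at s ∈ {-3, 2}; ∂L/∂t = 15(t - 4)(t - 3)(t - 1)(t + 4) = 0 at t ∈ {-4, 1, 3, 4}.
The Hessian is diagonal: diag(L_ss, L_tt). Second derivatives: L_ss(-3)=30, L_ss(2)=-30; L_tt(-4)=-4200, L_tt(1)=450, L_tt(3)=-210, L_tt(4)=360.
Saddle points occur where the two diagonal entries have opposite signs: (-3, -4), (-3, 3), (2, 1), (2, 4). Count: 4.

4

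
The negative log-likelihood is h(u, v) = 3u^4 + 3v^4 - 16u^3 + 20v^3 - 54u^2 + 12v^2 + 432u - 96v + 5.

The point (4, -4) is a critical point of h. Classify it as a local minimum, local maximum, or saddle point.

local minimum

The mixed partial ∂²h/∂u∂v is 0, so the Hessian at any point is diag(h_uu, h_vv) = diag(12(3u^2 - 8u - 9), 12(3v^2 + 10v + 2)).
At (4, -4): H = diag(84, 120).
Both eigenvalues are positive, so H is positive definite: a local minimum.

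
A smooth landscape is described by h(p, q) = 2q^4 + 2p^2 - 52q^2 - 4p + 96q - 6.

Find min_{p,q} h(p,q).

h(p,q) separates as A(p) + B(q) − 6, so its minimum is min A + min B − 6.
A'(p) = 4p - 4 vanishes at p ∈ {1}; B'(q) = 8(q - 3)(q - 1)(q + 4) vanishes at q ∈ {-4, 1, 3}.
Local minima of A (where A''>0): A(1)=-2. Local minima of B: B(-4)=-704, B(3)=-18.
So the global minimum of h is A(1) + B(-4) − 6 = -2 − 704 − 6 = -712, attained at (1, -4).

-712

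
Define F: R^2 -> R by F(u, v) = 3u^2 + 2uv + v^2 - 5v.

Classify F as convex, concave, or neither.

convex

F is quadratic, so its Hessian is the constant matrix H = [[6, 2], [2, 2]].
det(H) = 8, tr(H) = 8.
det(H) > 0 and tr(H) > 0, so H is positive definite everywhere: convex.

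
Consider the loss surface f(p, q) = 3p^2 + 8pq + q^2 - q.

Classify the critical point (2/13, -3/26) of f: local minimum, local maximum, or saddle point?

saddle point

The Hessian of f is constant: H = [[6, 8], [8, 2]].
det(H) = 6·2 − 8² = -52.
Since det(H) < 0, H is indefinite and the critical point is a saddle point.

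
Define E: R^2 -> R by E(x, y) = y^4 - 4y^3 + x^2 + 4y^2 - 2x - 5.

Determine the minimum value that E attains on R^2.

-6

E(x,y) separates as P(x) + Q(y) − 5, so its minimum is min P + min Q − 5.
P'(x) = 2x - 2 vanishes at x ∈ {1}; Q'(y) = 4y(y - 2)(y - 1) vanishes at y ∈ {0, 1, 2}.
Local minima of P (where P''>0): P(1)=-1. Local minima of Q: Q(0)=0, Q(2)=0.
So the global minimum of E is P(1) + Q(0) − 5 = -1 + 0 − 5 = -6, attained at (1, 0).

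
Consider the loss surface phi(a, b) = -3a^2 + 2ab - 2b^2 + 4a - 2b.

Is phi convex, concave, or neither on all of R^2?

concave

phi is quadratic, so its Hessian is the constant matrix H = [[-6, 2], [2, -4]].
det(H) = 20, tr(H) = -10.
det(H) > 0 and tr(H) < 0, so H is negative definite everywhere: concave.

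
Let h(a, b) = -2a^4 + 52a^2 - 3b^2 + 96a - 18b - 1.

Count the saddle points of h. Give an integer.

h separates as a function of a plus a function of b, so ∇h=0 decouples.
∂h/∂a = -8(a - 4)(a + 1)(a + 3) = 0 at a ∈ {-3, -1, 4}; ∂h/∂b = -6(b + 3) = 0 at b ∈ {-3}.
The Hessian is diagonal: diag(h_aa, h_bb). Second derivatives: h_aa(-3)=-112, h_aa(-1)=80, h_aa(4)=-280; h_bb(-3)=-6.
Saddle points occur where the two diagonal entries have opposite signs: (-1, -3). Count: 1.

1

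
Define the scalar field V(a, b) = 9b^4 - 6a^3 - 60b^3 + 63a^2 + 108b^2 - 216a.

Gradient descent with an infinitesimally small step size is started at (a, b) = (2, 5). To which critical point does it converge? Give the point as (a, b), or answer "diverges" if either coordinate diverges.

(3, 3)

V is separable, so gradient descent decouples: a follows -∂V/∂a, b follows -∂V/∂b.
∂V/∂a = -18(a - 4)(a - 3); at a=2 this is -36, so a increases.
∂V/∂b = 36b(b - 3)(b - 2); at b=5 this is 1080, so b decreases.
a converges to its nearest critical value 3 (a local min of the a-part); b converges to 3. The iterate converges to (3, 3).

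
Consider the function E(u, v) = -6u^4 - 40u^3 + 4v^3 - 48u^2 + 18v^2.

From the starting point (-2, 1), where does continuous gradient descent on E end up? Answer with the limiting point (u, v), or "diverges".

(-1, 0)

E is separable, so gradient descent decouples: u follows -∂E/∂u, v follows -∂E/∂v.
∂E/∂u = -24u(u + 1)(u + 4); at u=-2 this is -96, so u increases.
∂E/∂v = 12v(v + 3); at v=1 this is 48, so v decreases.
u converges to its nearest critical value -1 (a local min of the u-part); v converges to 0. The iterate converges to (-1, 0).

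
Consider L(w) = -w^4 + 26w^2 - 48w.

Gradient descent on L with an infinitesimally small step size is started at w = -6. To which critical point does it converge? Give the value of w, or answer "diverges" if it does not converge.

L'(w) = -4(w - 3)(w - 1)(w + 4), so L'(-6) = 504.
Gradient descent moves in the -L' direction, i.e. w is decreasing.
There is no critical point below w=-6, and L' keeps the same sign, so the iterate runs off to −∞.

diverges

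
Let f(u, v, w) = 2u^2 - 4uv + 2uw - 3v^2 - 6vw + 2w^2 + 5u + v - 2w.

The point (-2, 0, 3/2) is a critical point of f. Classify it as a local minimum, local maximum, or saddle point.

saddle point

The Hessian is constant: H = [[4, -4, 2], [-4, -6, -6], [2, -6, 4]].
Leading principal minors: Δ₁ = 4, Δ₂ = -40, Δ₃ = -184.
The minors fit neither the all-positive nor the alternating-sign pattern, so H is indefinite: a saddle point.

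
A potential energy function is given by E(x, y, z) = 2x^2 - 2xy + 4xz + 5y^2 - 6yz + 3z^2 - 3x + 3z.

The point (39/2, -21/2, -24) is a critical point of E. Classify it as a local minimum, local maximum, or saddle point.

local minimum

The Hessian is constant: H = [[4, -2, 4], [-2, 10, -6], [4, -6, 6]].
Leading principal minors: Δ₁ = 4, Δ₂ = 36, Δ₃ = 8.
All leading minors are positive, so H is positive definite: a local minimum.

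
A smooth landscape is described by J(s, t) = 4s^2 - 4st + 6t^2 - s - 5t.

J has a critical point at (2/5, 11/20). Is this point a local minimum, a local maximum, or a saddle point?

The Hessian of J is constant: H = [[8, -4], [-4, 12]].
det(H) = 8·12 − (-4)² = 80.
det(H) > 0 and tr(H) = 20 > 0, so H is positive definite and the point is a local minimum.

local minimum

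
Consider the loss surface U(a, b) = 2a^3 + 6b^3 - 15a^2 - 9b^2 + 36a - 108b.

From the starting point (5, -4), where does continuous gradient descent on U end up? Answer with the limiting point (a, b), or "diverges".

diverges

U is separable, so gradient descent decouples: a follows -∂U/∂a, b follows -∂U/∂b.
∂U/∂a = 6(a - 3)(a - 2); at a=5 this is 36, so a decreases.
∂U/∂b = 18(b - 3)(b + 2); at b=-4 this is 252, so b decreases.
The b-coordinate has no critical point in that direction and runs off to infinity.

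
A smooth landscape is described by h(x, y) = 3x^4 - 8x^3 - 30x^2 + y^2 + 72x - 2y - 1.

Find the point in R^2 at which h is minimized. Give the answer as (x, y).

h(x,y) separates as P(x) + Q(y) − 1, so its minimum is min P + min Q − 1.
P'(x) = 12(x - 3)(x - 1)(x + 2) vanishes at x ∈ {-2, 1, 3}; Q'(y) = 2y - 2 vanishes at y ∈ {1}.
Local minima of P (where P''>0): P(-2)=-152, P(3)=-27. Local minima of Q: Q(1)=-1.
So the global minimum of h is P(-2) + Q(1) − 1 = -152 − 1 − 1 = -154, attained at (-2, 1).

(-2, 1)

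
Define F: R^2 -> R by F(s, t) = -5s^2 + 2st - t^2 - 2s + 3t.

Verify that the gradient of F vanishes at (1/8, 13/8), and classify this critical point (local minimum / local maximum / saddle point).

local maximum

∇F = (-10s + 2t - 2, 2s - 2t + 3); substituting (1/8, 13/8) gives ∇F = (0, 0), so (1/8, 13/8) is indeed a critical point.
The Hessian of F is constant: H = [[-10, 2], [2, -2]].
det(H) = (-10)·(-2) − 2² = 16.
det(H) > 0 and tr(H) = -12 < 0, so H is negative definite and the point is a local maximum.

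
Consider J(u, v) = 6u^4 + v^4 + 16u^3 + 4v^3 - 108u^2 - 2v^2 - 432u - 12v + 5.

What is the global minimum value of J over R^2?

-1354

J(u,v) separates as P(u) + Q(v) + 5, so its minimum is min P + min Q + 5.
P'(u) = 24(u - 3)(u + 2)(u + 3) vanishes at u ∈ {-3, -2, 3}; Q'(v) = 4(v - 1)(v + 1)(v + 3) vanishes at v ∈ {-3, -1, 1}.
Local minima of P (where P''>0): P(-3)=378, P(3)=-1350. Local minima of Q: Q(-3)=-9, Q(1)=-9.
So the global minimum of J is P(3) + Q(-3) + 5 = -1350 − 9 + 5 = -1354, attained at (3, -3).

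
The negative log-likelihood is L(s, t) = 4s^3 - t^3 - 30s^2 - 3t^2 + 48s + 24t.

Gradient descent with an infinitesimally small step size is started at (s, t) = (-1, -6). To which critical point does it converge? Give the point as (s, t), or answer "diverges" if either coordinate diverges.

diverges

L is separable, so gradient descent decouples: s follows -∂L/∂s, t follows -∂L/∂t.
∂L/∂s = 12(s - 4)(s - 1); at s=-1 this is 120, so s decreases.
∂L/∂t = -3(t - 2)(t + 4); at t=-6 this is -48, so t increases.
The s-coordinate has no critical point in that direction and runs off to infinity.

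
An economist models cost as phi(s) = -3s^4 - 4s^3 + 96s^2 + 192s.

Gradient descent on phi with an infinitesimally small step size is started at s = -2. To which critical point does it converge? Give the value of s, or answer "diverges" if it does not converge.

phi'(s) = -12(s - 4)(s + 1)(s + 4), so phi'(-2) = -144.
Gradient descent moves in the -phi' direction, i.e. s is increasing.
The nearest critical point in that direction is s = -1, where phi'' = 180 > 0 (a local minimum). The iterate converges there.

-1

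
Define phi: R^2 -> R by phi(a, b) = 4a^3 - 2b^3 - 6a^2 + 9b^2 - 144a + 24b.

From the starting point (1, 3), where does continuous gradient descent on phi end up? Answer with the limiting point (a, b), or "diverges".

phi is separable, so gradient descent decouples: a follows -∂phi/∂a, b follows -∂phi/∂b.
∂phi/∂a = 12(a - 4)(a + 3); at a=1 this is -144, so a increases.
∂phi/∂b = -6(b - 4)(b + 1); at b=3 this is 24, so b decreases.
a converges to its nearest critical value 4 (a local min of the a-part); b converges to -1. The iterate converges to (4, -1).

(4, -1)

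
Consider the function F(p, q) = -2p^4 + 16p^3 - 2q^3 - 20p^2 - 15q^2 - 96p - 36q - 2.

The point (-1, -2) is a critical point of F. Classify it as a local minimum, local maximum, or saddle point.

local maximum

The mixed partial ∂²F/∂p∂q is 0, so the Hessian at any point is diag(F_pp, F_qq) = diag(8(-3p^2 + 12p - 5), -6(2q + 5)).
At (-1, -2): H = diag(-160, -6).
Both eigenvalues are negative, so H is negative definite: a local maximum.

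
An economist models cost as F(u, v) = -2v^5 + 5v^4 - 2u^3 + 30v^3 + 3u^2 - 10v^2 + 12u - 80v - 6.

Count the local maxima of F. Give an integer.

F separates as a function of u plus a function of v, so ∇F=0 decouples.
∂F/∂u = -6(u - 2)(u + 1) = 0 at u ∈ {-1, 2}; ∂F/∂v = -10(v - 4)(v - 1)(v + 1)(v + 2) = 0 at v ∈ {-2, -1, 1, 4}.
The Hessian is diagonal: diag(F_uu, F_vv). Second derivatives: F_uu(-1)=18, F_uu(2)=-18; F_vv(-2)=180, F_vv(-1)=-100, F_vv(1)=180, F_vv(4)=-900.
Local maxima occur where both diagonal entries negative: (2, -1), (2, 4). Count: 2.

2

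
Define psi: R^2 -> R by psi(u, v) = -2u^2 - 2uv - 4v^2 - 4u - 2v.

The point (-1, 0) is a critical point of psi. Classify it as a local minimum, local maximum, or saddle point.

local maximum

The Hessian of psi is constant: H = [[-4, -2], [-2, -8]].
det(H) = (-4)·(-8) − (-2)² = 28.
det(H) > 0 and tr(H) = -12 < 0, so H is negative definite and the point is a local maximum.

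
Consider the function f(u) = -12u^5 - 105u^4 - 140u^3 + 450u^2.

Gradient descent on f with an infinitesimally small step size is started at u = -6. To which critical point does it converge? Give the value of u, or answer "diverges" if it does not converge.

-5

f'(u) = -60u(u - 1)(u + 3)(u + 5), so f'(-6) = -7560.
Gradient descent moves in the -f' direction, i.e. u is increasing.
The nearest critical point in that direction is u = -5, where f'' = 3600 > 0 (a local minimum). The iterate converges there.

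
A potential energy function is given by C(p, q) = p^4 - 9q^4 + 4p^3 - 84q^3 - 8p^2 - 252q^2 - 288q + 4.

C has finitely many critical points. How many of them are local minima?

2

C separates as a function of p plus a function of q, so ∇C=0 decouples.
∂C/∂p = 4p(p - 1)(p + 4) = 0 at p ∈ {-4, 0, 1}; ∂C/∂q = -36(q + 1)(q + 2)(q + 4) = 0 at q ∈ {-4, -2, -1}.
The Hessian is diagonal: diag(C_pp, C_qq). Second derivatives: C_pp(-4)=80, C_pp(0)=-16, C_pp(1)=20; C_qq(-4)=-216, C_qq(-2)=72, C_qq(-1)=-108.
Local minima occur where both diagonal entries positive: (-4, -2), (1, -2). Count: 2.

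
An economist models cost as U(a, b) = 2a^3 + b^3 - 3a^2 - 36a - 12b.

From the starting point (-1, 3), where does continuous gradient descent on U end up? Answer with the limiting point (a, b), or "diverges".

(3, 2)

U is separable, so gradient descent decouples: a follows -∂U/∂a, b follows -∂U/∂b.
∂U/∂a = 6(a - 3)(a + 2); at a=-1 this is -24, so a increases.
∂U/∂b = 3(b - 2)(b + 2); at b=3 this is 15, so b decreases.
a converges to its nearest critical value 3 (a local min of the a-part); b converges to 2. The iterate converges to (3, 2).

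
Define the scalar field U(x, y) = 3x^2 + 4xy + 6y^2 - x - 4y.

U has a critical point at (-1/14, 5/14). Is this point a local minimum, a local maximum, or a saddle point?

The Hessian of U is constant: H = [[6, 4], [4, 12]].
det(H) = 6·12 − 4² = 56.
det(H) > 0 and tr(H) = 18 > 0, so H is positive definite and the point is a local minimum.

local minimum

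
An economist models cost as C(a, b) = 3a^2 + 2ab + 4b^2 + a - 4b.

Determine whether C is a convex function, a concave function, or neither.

C is quadratic, so its Hessian is the constant matrix H = [[6, 2], [2, 8]].
det(H) = 44, tr(H) = 14.
det(H) > 0 and tr(H) > 0, so H is positive definite everywhere: convex.

convex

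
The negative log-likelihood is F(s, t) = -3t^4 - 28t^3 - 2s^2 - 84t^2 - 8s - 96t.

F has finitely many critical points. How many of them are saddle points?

1

F separates as a function of s plus a function of t, so ∇F=0 decouples.
∂F/∂s = -4(s + 2) = 0 at s ∈ {-2}; ∂F/∂t = -12(t + 1)(t + 2)(t + 4) = 0 at t ∈ {-4, -2, -1}.
The Hessian is diagonal: diag(F_ss, F_tt). Second derivatives: F_ss(-2)=-4; F_tt(-4)=-72, F_tt(-2)=24, F_tt(-1)=-36.
Saddle points occur where the two diagonal entries have opposite signs: (-2, -2). Count: 1.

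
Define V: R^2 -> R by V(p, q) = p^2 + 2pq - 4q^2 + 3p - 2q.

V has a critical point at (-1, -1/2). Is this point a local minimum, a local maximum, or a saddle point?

saddle point

The Hessian of V is constant: H = [[2, 2], [2, -8]].
det(H) = 2·(-8) − 2² = -20.
Since det(H) < 0, H is indefinite and the critical point is a saddle point.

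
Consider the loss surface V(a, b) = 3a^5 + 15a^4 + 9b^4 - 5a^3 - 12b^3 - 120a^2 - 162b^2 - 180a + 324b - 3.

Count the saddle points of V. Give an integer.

V separates as a function of a plus a function of b, so ∇V=0 decouples.
∂V/∂a = 15(a - 2)(a + 1)(a + 2)(a + 3) = 0 at a ∈ {-3, -2, -1, 2}; ∂V/∂b = 36(b - 3)(b - 1)(b + 3) = 0 at b ∈ {-3, 1, 3}.
The Hessian is diagonal: diag(V_aa, V_bb). Second derivatives: V_aa(-3)=-150, V_aa(-2)=60, V_aa(-1)=-90, V_aa(2)=900; V_bb(-3)=864, V_bb(1)=-288, V_bb(3)=432.
Saddle points occur where the two diagonal entries have opposite signs: (-3, -3), (-3, 3), (-2, 1), (-1, -3), (-1, 3), (2, 1). Count: 6.

6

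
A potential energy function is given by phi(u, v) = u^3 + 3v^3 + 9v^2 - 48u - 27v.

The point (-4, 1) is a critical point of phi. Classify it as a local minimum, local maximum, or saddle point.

The mixed partial ∂²phi/∂u∂v is 0, so the Hessian at any point is diag(phi_uu, phi_vv) = diag(6u, 18(v + 1)).
At (-4, 1): H = diag(-24, 36).
The eigenvalues have opposite signs, so H is indefinite: a saddle point.

saddle point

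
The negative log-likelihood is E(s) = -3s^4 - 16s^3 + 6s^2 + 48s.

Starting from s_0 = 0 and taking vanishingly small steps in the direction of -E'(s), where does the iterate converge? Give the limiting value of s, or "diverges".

-1

E'(s) = -12(s - 1)(s + 1)(s + 4), so E'(0) = 48.
Gradient descent moves in the -E' direction, i.e. s is decreasing.
The nearest critical point in that direction is s = -1, where E'' = 72 > 0 (a local minimum). The iterate converges there.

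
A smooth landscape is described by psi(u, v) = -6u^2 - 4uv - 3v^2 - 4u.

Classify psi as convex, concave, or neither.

psi is quadratic, so its Hessian is the constant matrix H = [[-12, -4], [-4, -6]].
det(H) = 56, tr(H) = -18.
det(H) > 0 and tr(H) < 0, so H is negative definite everywhere: concave.

concave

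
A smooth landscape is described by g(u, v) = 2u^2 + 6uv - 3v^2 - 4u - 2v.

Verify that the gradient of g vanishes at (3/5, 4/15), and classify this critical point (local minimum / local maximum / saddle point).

saddle point

∇g = (4u + 6v - 4, 6u - 6v - 2); substituting (3/5, 4/15) gives ∇g = (0, 0), so (3/5, 4/15) is indeed a critical point.
The Hessian of g is constant: H = [[4, 6], [6, -6]].
det(H) = 4·(-6) − 6² = -60.
Since det(H) < 0, H is indefinite and the critical point is a saddle point.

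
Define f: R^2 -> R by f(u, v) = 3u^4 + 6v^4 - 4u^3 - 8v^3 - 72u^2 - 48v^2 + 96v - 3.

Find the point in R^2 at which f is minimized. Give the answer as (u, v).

(4, -2)

f(u,v) separates as P(u) + Q(v) − 3, so its minimum is min P + min Q − 3.
P'(u) = 12u(u - 4)(u + 3) vanishes at u ∈ {-3, 0, 4}; Q'(v) = 24(v - 2)(v - 1)(v + 2) vanishes at v ∈ {-2, 1, 2}.
Local minima of P (where P''>0): P(-3)=-297, P(4)=-640. Local minima of Q: Q(-2)=-224, Q(2)=32.
So the global minimum of f is P(4) + Q(-2) − 3 = -640 − 224 − 3 = -867, attained at (4, -2).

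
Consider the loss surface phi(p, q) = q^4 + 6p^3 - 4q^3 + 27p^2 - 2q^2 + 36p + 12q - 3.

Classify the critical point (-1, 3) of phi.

The mixed partial ∂²phi/∂p∂q is 0, so the Hessian at any point is diag(phi_pp, phi_qq) = diag(18(2p + 3), 4(3q^2 - 6q - 1)).
At (-1, 3): H = diag(18, 32).
Both eigenvalues are positive, so H is positive definite: a local minimum.

local minimum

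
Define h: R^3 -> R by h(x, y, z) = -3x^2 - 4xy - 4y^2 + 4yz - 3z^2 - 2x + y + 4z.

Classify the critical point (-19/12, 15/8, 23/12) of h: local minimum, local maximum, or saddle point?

The Hessian is constant: H = [[-6, -4, 0], [-4, -8, 4], [0, 4, -6]].
Leading principal minors: Δ₁ = -6, Δ₂ = 32, Δ₃ = -96.
The minors alternate sign starting negative (−, +, −), so H is negative definite: a local maximum.

local maximum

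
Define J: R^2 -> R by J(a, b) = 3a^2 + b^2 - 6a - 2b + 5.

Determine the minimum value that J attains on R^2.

1

J(a,b) separates as P(a) + Q(b) + 5, so its minimum is min P + min Q + 5.
P'(a) = 6a - 6 vanishes at a ∈ {1}; Q'(b) = 2b - 2 vanishes at b ∈ {1}.
Local minima of P (where P''>0): P(1)=-3. Local minima of Q: Q(1)=-1.
So the global minimum of J is P(1) + Q(1) + 5 = -3 − 1 + 5 = 1, attained at (1, 1).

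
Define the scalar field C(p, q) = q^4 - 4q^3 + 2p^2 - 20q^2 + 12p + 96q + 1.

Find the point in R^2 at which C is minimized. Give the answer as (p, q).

(-3, -3)

C(p,q) separates as A(p) + B(q) + 1, so its minimum is min A + min B + 1.
A'(p) = 4p + 12 vanishes at p ∈ {-3}; B'(q) = 4(q - 4)(q - 2)(q + 3) vanishes at q ∈ {-3, 2, 4}.
Local minima of A (where A''>0): A(-3)=-18. Local minima of B: B(-3)=-279, B(4)=64.
So the global minimum of C is A(-3) + B(-3) + 1 = -18 − 279 + 1 = -296, attained at (-3, -3).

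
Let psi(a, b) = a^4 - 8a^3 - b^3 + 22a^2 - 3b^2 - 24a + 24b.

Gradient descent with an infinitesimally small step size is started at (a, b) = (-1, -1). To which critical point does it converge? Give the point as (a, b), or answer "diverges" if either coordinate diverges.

(1, -4)

psi is separable, so gradient descent decouples: a follows -∂psi/∂a, b follows -∂psi/∂b.
∂psi/∂a = 4(a - 3)(a - 2)(a - 1); at a=-1 this is -96, so a increases.
∂psi/∂b = -3(b - 2)(b + 4); at b=-1 this is 27, so b decreases.
a converges to its nearest critical value 1 (a local min of the a-part); b converges to -4. The iterate converges to (1, -4).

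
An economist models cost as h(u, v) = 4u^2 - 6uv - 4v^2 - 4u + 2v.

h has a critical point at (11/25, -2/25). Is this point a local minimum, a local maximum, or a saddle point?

saddle point

The Hessian of h is constant: H = [[8, -6], [-6, -8]].
det(H) = 8·(-8) − (-6)² = -100.
Since det(H) < 0, H is indefinite and the critical point is a saddle point.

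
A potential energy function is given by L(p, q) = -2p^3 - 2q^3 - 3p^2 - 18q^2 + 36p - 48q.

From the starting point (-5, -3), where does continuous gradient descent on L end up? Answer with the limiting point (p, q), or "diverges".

(-3, -4)

L is separable, so gradient descent decouples: p follows -∂L/∂p, q follows -∂L/∂q.
∂L/∂p = -6(p - 2)(p + 3); at p=-5 this is -84, so p increases.
∂L/∂q = -6(q + 2)(q + 4); at q=-3 this is 6, so q decreases.
p converges to its nearest critical value -3 (a local min of the p-part); q converges to -4. The iterate converges to (-3, -4).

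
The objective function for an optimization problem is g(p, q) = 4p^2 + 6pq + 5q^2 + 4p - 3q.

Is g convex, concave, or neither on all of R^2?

convex

g is quadratic, so its Hessian is the constant matrix H = [[8, 6], [6, 10]].
det(H) = 44, tr(H) = 18.
det(H) > 0 and tr(H) > 0, so H is positive definite everywhere: convex.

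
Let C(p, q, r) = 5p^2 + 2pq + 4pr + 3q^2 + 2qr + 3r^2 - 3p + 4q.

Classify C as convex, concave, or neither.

C is quadratic, so its Hessian is the constant matrix H = [[10, 2, 4], [2, 6, 2], [4, 2, 6]].
Leading principal minors: 10, 56, 232.
All positive ⇒ H ≻ 0 ⇒ convex.

convex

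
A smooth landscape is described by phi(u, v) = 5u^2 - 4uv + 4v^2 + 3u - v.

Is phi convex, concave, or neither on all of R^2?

phi is quadratic, so its Hessian is the constant matrix H = [[10, -4], [-4, 8]].
det(H) = 64, tr(H) = 18.
det(H) > 0 and tr(H) > 0, so H is positive definite everywhere: convex.

convex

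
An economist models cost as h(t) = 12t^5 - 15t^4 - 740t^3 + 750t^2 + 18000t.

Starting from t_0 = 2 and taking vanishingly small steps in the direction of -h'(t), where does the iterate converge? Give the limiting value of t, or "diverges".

h'(t) = 60(t - 5)(t - 4)(t + 3)(t + 5), so h'(2) = 12600.
Gradient descent moves in the -h' direction, i.e. t is decreasing.
The nearest critical point in that direction is t = -3, where h'' = 6720 > 0 (a local minimum). The iterate converges there.

-3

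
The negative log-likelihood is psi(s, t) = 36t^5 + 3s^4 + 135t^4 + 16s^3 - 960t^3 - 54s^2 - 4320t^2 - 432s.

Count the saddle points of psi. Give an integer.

6

psi separates as a function of s plus a function of t, so ∇psi=0 decouples.
∂psi/∂s = 12(s - 3)(s + 3)(s + 4) = 0 at s ∈ {-4, -3, 3}; ∂psi/∂t = 180t(t - 4)(t + 3)(t + 4) = 0 at t ∈ {-4, -3, 0, 4}.
The Hessian is diagonal: diag(psi_ss, psi_tt). Second derivatives: psi_ss(-4)=84, psi_ss(-3)=-72, psi_ss(3)=504; psi_tt(-4)=-5760, psi_tt(-3)=3780, psi_tt(0)=-8640, psi_tt(4)=40320.
Saddle points occur where the two diagonal entries have opposite signs: (-4, -4), (-4, 0), (-3, -3), (-3, 4), (3, -4), (3, 0). Count: 6.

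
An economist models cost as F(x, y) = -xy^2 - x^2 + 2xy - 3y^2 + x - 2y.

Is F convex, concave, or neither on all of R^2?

neither

The term -xy^2 is cubic, so the Hessian is not constant.
∂²F/∂y² = -2x - 6, which takes both signs as x varies (negative for sufficiently large x). A diagonal entry of the Hessian changing sign means the Hessian is neither positive- nor negative-semidefinite on all of R^2.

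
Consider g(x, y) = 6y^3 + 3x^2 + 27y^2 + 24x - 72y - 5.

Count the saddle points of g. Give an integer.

1

g separates as a function of x plus a function of y, so ∇g=0 decouples.
∂g/∂x = 6(x + 4) = 0 at x ∈ {-4}; ∂g/∂y = 18(y - 1)(y + 4) = 0 at y ∈ {-4, 1}.
The Hessian is diagonal: diag(g_xx, g_yy). Second derivatives: g_xx(-4)=6; g_yy(-4)=-90, g_yy(1)=90.
Saddle points occur where the two diagonal entries have opposite signs: (-4, -4). Count: 1.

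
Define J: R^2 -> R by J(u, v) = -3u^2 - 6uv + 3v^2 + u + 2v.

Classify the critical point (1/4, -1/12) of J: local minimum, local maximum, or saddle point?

The Hessian of J is constant: H = [[-6, -6], [-6, 6]].
det(H) = (-6)·6 − (-6)² = -72.
Since det(H) < 0, H is indefinite and the critical point is a saddle point.

saddle point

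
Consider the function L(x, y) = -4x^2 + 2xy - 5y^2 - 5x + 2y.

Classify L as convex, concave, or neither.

L is quadratic, so its Hessian is the constant matrix H = [[-8, 2], [2, -10]].
det(H) = 76, tr(H) = -18.
det(H) > 0 and tr(H) < 0, so H is negative definite everywhere: concave.

concave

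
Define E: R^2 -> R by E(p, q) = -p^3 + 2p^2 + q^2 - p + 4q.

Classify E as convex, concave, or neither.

The term -p^3 is cubic, so the Hessian is not constant.
∂²E/∂p² = -6p + 4, which takes both signs as p varies (negative for sufficiently large p). A diagonal entry of the Hessian changing sign means the Hessian is neither positive- nor negative-semidefinite on all of R^2.

neither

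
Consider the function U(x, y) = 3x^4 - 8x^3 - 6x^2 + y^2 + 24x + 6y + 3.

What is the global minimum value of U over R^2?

U(x,y) separates as P(x) + Q(y) + 3, so its minimum is min P + min Q + 3.
P'(x) = 12(x - 2)(x - 1)(x + 1) vanishes at x ∈ {-1, 1, 2}; Q'(y) = 2y + 6 vanishes at y ∈ {-3}.
Local minima of P (where P''>0): P(-1)=-19, P(2)=8. Local minima of Q: Q(-3)=-9.
So the global minimum of U is P(-1) + Q(-3) + 3 = -19 − 9 + 3 = -25, attained at (-1, -3).

-25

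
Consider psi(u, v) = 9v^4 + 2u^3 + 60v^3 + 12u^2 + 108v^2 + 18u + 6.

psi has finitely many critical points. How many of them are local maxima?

1

psi separates as a function of u plus a function of v, so ∇psi=0 decouples.
∂psi/∂u = 6(u + 1)(u + 3) = 0 at u ∈ {-3, -1}; ∂psi/∂v = 36v(v + 2)(v + 3) = 0 at v ∈ {-3, -2, 0}.
The Hessian is diagonal: diag(psi_uu, psi_vv). Second derivatives: psi_uu(-3)=-12, psi_uu(-1)=12; psi_vv(-3)=108, psi_vv(-2)=-72, psi_vv(0)=216.
Local maxima occur where both diagonal entries negative: (-3, -2). Count: 1.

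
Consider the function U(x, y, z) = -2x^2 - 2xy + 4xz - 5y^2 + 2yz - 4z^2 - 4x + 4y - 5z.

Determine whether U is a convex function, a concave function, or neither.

concave

U is quadratic, so its Hessian is the constant matrix H = [[-4, -2, 4], [-2, -10, 2], [4, 2, -8]].
Leading principal minors: -4, 36, -144.
Signs alternate −, +, − ⇒ H ≺ 0 ⇒ concave.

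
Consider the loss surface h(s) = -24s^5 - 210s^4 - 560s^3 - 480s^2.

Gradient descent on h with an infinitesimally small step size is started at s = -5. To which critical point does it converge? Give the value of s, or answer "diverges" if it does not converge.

h'(s) = -120s(s + 1)(s + 2)(s + 4), so h'(-5) = -7200.
Gradient descent moves in the -h' direction, i.e. s is increasing.
The nearest critical point in that direction is s = -4, where h'' = 2880 > 0 (a local minimum). The iterate converges there.

-4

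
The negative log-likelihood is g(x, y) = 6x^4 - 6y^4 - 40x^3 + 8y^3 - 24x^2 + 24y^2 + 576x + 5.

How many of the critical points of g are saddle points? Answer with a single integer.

5

g separates as a function of x plus a function of y, so ∇g=0 decouples.
∂g/∂x = 24(x - 4)(x - 3)(x + 2) = 0 at x ∈ {-2, 3, 4}; ∂g/∂y = -24y(y - 2)(y + 1) = 0 at y ∈ {-1, 0, 2}.
The Hessian is diagonal: diag(g_xx, g_yy). Second derivatives: g_xx(-2)=720, g_xx(3)=-120, g_xx(4)=144; g_yy(-1)=-72, g_yy(0)=48, g_yy(2)=-144.
Saddle points occur where the two diagonal entries have opposite signs: (-2, -1), (-2, 2), (3, 0), (4, -1), (4, 2). Count: 5.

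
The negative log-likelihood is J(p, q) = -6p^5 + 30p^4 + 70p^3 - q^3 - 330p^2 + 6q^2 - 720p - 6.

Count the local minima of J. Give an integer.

2

J separates as a function of p plus a function of q, so ∇J=0 decouples.
∂J/∂p = -30(p - 4)(p - 3)(p + 1)(p + 2) = 0 at p ∈ {-2, -1, 3, 4}; ∂J/∂q = -3q(q - 4) = 0 at q ∈ {0, 4}.
The Hessian is diagonal: diag(J_pp, J_qq). Second derivatives: J_pp(-2)=900, J_pp(-1)=-600, J_pp(3)=600, J_pp(4)=-900; J_qq(0)=12, J_qq(4)=-12.
Local minima occur where both diagonal entries positive: (-2, 0), (3, 0). Count: 2.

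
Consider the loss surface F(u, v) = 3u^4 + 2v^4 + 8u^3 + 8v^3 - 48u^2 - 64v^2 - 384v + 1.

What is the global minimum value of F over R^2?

F(u,v) separates as P(u) + Q(v) + 1, so its minimum is min P + min Q + 1.
P'(u) = 12u(u - 2)(u + 4) vanishes at u ∈ {-4, 0, 2}; Q'(v) = 8(v - 4)(v + 3)(v + 4) vanishes at v ∈ {-4, -3, 4}.
Local minima of P (where P''>0): P(-4)=-512, P(2)=-80. Local minima of Q: Q(-4)=512, Q(4)=-1536.
So the global minimum of F is P(-4) + Q(4) + 1 = -512 − 1536 + 1 = -2047, attained at (-4, 4).

-2047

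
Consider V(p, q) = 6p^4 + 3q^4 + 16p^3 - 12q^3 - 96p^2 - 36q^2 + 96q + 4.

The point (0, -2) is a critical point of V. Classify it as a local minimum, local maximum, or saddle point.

The mixed partial ∂²V/∂p∂q is 0, so the Hessian at any point is diag(V_pp, V_qq) = diag(24(3p^2 + 4p - 8), 36(q^2 - 2q - 2)).
At (0, -2): H = diag(-192, 216).
The eigenvalues have opposite signs, so H is indefinite: a saddle point.

saddle point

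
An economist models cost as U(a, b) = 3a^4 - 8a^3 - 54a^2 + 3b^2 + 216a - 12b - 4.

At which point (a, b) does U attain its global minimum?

U(a,b) separates as P(a) + Q(b) − 4, so its minimum is min P + min Q − 4.
P'(a) = 12(a - 3)(a - 2)(a + 3) vanishes at a ∈ {-3, 2, 3}; Q'(b) = 6b - 12 vanishes at b ∈ {2}.
Local minima of P (where P''>0): P(-3)=-675, P(3)=189. Local minima of Q: Q(2)=-12.
So the global minimum of U is P(-3) + Q(2) − 4 = -675 − 12 − 4 = -691, attained at (-3, 2).

(-3, 2)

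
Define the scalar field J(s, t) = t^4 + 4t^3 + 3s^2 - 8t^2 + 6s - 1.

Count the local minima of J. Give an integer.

2

J separates as a function of s plus a function of t, so ∇J=0 decouples.
∂J/∂s = 6(s + 1) = 0 at s ∈ {-1}; ∂J/∂t = 4t(t - 1)(t + 4) = 0 at t ∈ {-4, 0, 1}.
The Hessian is diagonal: diag(J_ss, J_tt). Second derivatives: J_ss(-1)=6; J_tt(-4)=80, J_tt(0)=-16, J_tt(1)=20.
Local minima occur where both diagonal entries positive: (-1, -4), (-1, 1). Count: 2.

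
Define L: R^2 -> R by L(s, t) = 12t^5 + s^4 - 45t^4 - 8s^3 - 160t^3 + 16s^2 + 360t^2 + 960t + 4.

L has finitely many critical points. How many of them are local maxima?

L separates as a function of s plus a function of t, so ∇L=0 decouples.
∂L/∂s = 4s(s - 4)(s - 2) = 0 at s ∈ {0, 2, 4}; ∂L/∂t = 60(t - 4)(t - 2)(t + 1)(t + 2) = 0 at t ∈ {-2, -1, 2, 4}.
The Hessian is diagonal: diag(L_ss, L_tt). Second derivatives: L_ss(0)=32, L_ss(2)=-16, L_ss(4)=32; L_tt(-2)=-1440, L_tt(-1)=900, L_tt(2)=-1440, L_tt(4)=3600.
Local maxima occur where both diagonal entries negative: (2, -2), (2, 2). Count: 2.

2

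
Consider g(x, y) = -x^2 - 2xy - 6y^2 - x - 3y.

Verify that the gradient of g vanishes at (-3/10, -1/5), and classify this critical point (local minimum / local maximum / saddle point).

local maximum

∇g = (-2x - 2y - 1, -2x - 12y - 3); substituting (-3/10, -1/5) gives ∇g = (0, 0), so (-3/10, -1/5) is indeed a critical point.
The Hessian of g is constant: H = [[-2, -2], [-2, -12]].
det(H) = (-2)·(-12) − (-2)² = 20.
det(H) > 0 and tr(H) = -14 < 0, so H is negative definite and the point is a local maximum.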